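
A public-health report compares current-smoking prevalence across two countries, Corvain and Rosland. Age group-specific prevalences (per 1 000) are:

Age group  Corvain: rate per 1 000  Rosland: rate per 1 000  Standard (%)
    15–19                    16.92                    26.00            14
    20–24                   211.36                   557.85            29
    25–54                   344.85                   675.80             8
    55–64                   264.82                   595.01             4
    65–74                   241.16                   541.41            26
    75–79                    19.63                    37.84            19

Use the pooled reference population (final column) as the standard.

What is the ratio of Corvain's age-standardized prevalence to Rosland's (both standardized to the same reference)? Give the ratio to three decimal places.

0.430

Standard weights: 0.14, 0.29, 0.08, 0.04, 0.26, 0.19.
Corvain: 0.1400×16.92 + 0.2900×211.36 + 0.0800×344.85 + 0.0400×264.82 + 0.2600×241.16 + 0.1900×19.63 = 168.2753 per 1 000.
Rosland: 0.1400×26.00 + 0.2900×557.85 + 0.0800×675.80 + 0.0400×595.01 + 0.2600×541.41 + 0.1900×37.84 = 391.2371 per 1 000.
Ratio = 168.2753 ÷ 391.2371 = 0.43011.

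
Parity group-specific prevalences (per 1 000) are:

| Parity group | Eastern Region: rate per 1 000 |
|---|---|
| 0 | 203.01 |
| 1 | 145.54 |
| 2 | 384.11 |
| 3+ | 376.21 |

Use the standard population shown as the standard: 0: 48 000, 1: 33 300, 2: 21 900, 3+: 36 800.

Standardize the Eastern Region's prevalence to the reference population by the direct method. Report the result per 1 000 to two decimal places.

263.20

Standard total = 140 000; weights = 0.3429, 0.2379, 0.1564, 0.2629.
Standardized rate: 0.3429×203.01 + 0.2379×145.54 + 0.1564×384.11 + 0.2629×376.21 = 263.1964 per 1 000.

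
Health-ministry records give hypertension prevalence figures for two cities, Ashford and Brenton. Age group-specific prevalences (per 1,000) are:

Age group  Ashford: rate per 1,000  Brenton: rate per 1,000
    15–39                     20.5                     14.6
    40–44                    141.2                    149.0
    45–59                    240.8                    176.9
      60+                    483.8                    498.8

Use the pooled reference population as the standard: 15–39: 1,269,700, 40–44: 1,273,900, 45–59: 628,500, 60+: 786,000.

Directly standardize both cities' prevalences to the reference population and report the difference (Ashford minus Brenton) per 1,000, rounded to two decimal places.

6.55

Standard total = 3,958,100; weights = 0.3208, 0.3218, 0.1588, 0.1986.
Ashford: 0.3208×20.5 + 0.3218×141.2 + 0.1588×240.8 + 0.1986×483.8 = 186.3301 per 1,000.
Brenton: 0.3208×14.6 + 0.3218×149.0 + 0.1588×176.9 + 0.1986×498.8 = 179.7800 per 1,000.
Difference = 186.3301 − 179.7800 = 6.5501.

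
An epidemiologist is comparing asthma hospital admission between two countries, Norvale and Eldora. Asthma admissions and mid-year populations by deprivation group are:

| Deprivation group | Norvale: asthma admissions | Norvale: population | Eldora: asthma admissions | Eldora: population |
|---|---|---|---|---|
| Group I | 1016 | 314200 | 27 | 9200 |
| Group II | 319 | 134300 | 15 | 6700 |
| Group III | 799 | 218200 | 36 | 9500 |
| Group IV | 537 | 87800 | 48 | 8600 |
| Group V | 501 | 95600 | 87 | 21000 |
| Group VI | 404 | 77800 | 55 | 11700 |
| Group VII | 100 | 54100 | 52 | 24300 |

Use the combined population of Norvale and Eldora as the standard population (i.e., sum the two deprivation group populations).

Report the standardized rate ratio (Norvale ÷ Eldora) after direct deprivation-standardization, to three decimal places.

Deprivation-specific rates per 10000 for Norvale: 32.34, 23.75, 36.62, 61.16, 52.41, 51.93, 18.48.
For Eldora: 29.35, 22.39, 37.89, 55.81, 41.43, 47.01, 21.40.
Combined standard total = 1073000; weights = 0.3014, 0.1314, 0.2122, 0.0898, 0.1087, 0.0834, 0.0731.
Norvale: 0.3014×32.34 + 0.1314×23.75 + 0.2122×36.62 + 0.0898×61.16 + 0.1087×52.41 + 0.0834×51.93 + 0.0731×18.48 = 37.5095 per 10000.
Eldora: 0.3014×29.35 + 0.1314×22.39 + 0.2122×37.89 + 0.0898×55.81 + 0.1087×41.43 + 0.0834×47.01 + 0.0731×21.40 = 34.8299 per 10000.
Ratio = 37.5095 ÷ 34.8299 = 1.07694.

1.077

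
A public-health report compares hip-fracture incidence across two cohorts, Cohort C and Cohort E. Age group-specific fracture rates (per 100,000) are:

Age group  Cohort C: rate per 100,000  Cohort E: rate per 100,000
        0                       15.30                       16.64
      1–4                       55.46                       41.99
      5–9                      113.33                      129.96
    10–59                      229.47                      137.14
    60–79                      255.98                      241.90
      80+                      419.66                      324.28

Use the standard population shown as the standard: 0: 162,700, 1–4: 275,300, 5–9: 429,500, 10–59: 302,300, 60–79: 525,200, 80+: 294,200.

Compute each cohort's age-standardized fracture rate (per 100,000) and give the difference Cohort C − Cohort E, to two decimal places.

Standard total = 1,989,200; weights = 0.0818, 0.1384, 0.2159, 0.1520, 0.2640, 0.1479.
Cohort C: 0.0818×15.30 + 0.1384×55.46 + 0.2159×113.33 + 0.1520×229.47 + 0.2640×255.98 + 0.1479×419.66 = 197.9218 per 100,000.
Cohort E: 0.0818×16.64 + 0.1384×41.99 + 0.2159×129.96 + 0.1520×137.14 + 0.2640×241.90 + 0.1479×324.28 = 167.9024 per 100,000.
Difference = 197.9218 − 167.9024 = 30.0194.

30.02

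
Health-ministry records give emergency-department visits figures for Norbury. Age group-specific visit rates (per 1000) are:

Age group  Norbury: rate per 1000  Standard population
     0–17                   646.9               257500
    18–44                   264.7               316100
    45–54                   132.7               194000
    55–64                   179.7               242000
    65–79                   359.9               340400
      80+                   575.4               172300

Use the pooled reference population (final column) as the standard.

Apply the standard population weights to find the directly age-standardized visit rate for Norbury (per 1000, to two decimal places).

Standard total = 1522300; weights = 0.1692, 0.2076, 0.1274, 0.1590, 0.2236, 0.1132.
Standardized rate: 0.1692×646.9 + 0.2076×264.7 + 0.1274×132.7 + 0.1590×179.7 + 0.2236×359.9 + 0.1132×575.4 = 355.4694 per 1000.

355.47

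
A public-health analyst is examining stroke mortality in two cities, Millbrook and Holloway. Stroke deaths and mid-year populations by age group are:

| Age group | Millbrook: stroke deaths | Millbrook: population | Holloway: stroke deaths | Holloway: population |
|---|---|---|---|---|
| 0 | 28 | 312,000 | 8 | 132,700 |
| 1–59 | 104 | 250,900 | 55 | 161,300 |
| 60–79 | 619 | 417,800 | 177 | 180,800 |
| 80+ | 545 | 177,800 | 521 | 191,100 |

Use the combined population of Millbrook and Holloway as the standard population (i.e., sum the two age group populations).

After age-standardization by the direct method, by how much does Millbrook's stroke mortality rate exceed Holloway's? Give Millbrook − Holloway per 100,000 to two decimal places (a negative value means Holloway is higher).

25.72

Age-specific rates per 100,000 for Millbrook: 8.97, 41.45, 148.16, 306.52.
For Holloway: 6.03, 34.10, 97.90, 272.63.
Combined standard total = 1,824,400; weights = 0.2438, 0.2259, 0.3281, 0.2022.
Millbrook: 0.2438×8.97 + 0.2259×41.45 + 0.3281×148.16 + 0.2022×306.52 = 122.1445 per 100,000.
Holloway: 0.2438×6.03 + 0.2259×34.10 + 0.3281×97.90 + 0.2022×272.63 = 96.4218 per 100,000.
Difference = 122.1445 − 96.4218 = 25.7227.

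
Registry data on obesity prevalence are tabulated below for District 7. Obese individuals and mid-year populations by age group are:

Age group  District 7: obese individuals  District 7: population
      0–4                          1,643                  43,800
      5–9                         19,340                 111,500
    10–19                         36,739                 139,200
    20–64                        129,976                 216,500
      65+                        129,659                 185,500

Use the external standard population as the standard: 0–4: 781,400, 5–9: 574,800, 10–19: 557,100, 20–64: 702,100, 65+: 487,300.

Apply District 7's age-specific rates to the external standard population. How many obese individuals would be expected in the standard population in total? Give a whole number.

1038162

Age-specific rates per 1,000 for District 7: 37.511, 173.453, 263.930, 600.351, 698.970.
Expected obese individuals = Σ (standard pop × age-specific rate ÷ 1,000)
= 781,400×37.511/1,000 + 574,800×173.453/1,000 + 557,100×263.930/1,000 + 702,100×600.351/1,000 + 487,300×698.970/1,000
= 29311.42 + 99700.74 + 147035.18 + 421506.46 + 340608.25 = 1038162.05.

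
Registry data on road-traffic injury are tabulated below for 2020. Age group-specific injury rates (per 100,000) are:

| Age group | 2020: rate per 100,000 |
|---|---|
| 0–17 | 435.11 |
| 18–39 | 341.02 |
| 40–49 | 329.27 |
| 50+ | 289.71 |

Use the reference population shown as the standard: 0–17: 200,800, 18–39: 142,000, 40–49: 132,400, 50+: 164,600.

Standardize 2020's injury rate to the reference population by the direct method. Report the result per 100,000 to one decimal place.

354.9

Standard total = 639,800; weights = 0.3138, 0.2219, 0.2069, 0.2573.
Standardized rate: 0.3138×435.11 + 0.2219×341.02 + 0.2069×329.27 + 0.2573×289.71 = 354.9180 per 100,000.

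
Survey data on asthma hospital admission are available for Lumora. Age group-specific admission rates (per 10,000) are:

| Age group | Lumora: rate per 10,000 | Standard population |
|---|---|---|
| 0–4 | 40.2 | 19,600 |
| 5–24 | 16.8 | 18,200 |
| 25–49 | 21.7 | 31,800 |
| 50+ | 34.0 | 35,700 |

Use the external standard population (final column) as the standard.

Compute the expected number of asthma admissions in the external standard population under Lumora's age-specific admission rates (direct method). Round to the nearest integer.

300

Expected asthma admissions = Σ (standard pop × age-specific rate ÷ 10,000)
= 19,600×40.2/10,000 + 18,200×16.8/10,000 + 31,800×21.7/10,000 + 35,700×34.0/10,000
= 78.79 + 30.58 + 69.01 + 121.38 = 299.75.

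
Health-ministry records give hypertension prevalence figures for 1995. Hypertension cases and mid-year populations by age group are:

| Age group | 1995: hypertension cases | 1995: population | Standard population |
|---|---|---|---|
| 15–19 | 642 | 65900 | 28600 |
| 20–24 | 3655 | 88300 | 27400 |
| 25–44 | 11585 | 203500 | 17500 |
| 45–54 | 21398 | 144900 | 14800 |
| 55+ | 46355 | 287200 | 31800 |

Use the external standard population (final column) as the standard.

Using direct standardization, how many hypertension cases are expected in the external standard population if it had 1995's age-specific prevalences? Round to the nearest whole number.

Age-specific rates per 1000 for 1995: 9.742, 41.393, 56.929, 147.674, 161.403.
Expected hypertension cases = Σ (standard pop × age-specific rate ÷ 1000)
= 28600×9.742/1000 + 27400×41.393/1000 + 17500×56.929/1000 + 14800×147.674/1000 + 31800×161.403/1000
= 278.62 + 1134.17 + 996.25 + 2185.58 + 5132.62 = 9727.24.

9727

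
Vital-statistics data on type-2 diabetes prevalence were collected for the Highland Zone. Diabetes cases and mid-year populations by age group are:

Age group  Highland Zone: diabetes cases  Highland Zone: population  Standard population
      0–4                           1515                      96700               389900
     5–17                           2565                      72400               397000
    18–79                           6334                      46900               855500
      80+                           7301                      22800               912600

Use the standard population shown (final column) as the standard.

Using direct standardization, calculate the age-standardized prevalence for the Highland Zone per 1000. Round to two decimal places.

167.49

Age-specific rates per 1000 for the Highland Zone: 15.667, 35.428, 135.053, 320.219.
Standard total = 2555000; weights = 0.1526, 0.1554, 0.3348, 0.3572.
Standardized rate: 0.1526×15.667 + 0.1554×35.428 + 0.3348×135.053 + 0.3572×320.219 = 167.4927 per 1000.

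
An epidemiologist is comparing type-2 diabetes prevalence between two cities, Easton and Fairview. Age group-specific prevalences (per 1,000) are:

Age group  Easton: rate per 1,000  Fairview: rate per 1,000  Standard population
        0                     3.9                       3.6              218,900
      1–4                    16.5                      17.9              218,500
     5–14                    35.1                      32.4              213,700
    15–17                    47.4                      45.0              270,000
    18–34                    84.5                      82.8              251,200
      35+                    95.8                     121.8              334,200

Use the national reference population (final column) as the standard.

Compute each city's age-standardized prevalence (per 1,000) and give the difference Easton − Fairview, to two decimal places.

-4.83

Standard total = 1,506,500; weights = 0.1453, 0.1450, 0.1419, 0.1792, 0.1667, 0.2218.
Easton: 0.1453×3.9 + 0.1450×16.5 + 0.1419×35.1 + 0.1792×47.4 + 0.1667×84.5 + 0.2218×95.8 = 51.7760 per 1,000.
Fairview: 0.1453×3.6 + 0.1450×17.9 + 0.1419×32.4 + 0.1792×45.0 + 0.1667×82.8 + 0.2218×121.8 = 56.6067 per 1,000.
Difference = 51.7760 − 56.6067 = -4.8307.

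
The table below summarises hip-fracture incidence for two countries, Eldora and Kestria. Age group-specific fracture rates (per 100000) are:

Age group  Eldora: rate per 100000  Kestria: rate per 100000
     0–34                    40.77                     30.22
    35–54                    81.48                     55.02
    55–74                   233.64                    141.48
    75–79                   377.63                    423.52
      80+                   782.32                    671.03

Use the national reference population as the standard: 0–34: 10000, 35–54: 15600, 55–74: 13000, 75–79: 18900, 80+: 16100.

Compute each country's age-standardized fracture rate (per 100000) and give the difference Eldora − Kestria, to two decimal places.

35.88

Standard total = 73600; weights = 0.1359, 0.2120, 0.1766, 0.2568, 0.2188.
Eldora: 0.1359×40.77 + 0.2120×81.48 + 0.1766×233.64 + 0.2568×377.63 + 0.2188×782.32 = 332.1830 per 100000.
Kestria: 0.1359×30.22 + 0.2120×55.02 + 0.1766×141.48 + 0.2568×423.52 + 0.2188×671.03 = 296.3025 per 100000.
Difference = 332.1830 − 296.3025 = 35.8805.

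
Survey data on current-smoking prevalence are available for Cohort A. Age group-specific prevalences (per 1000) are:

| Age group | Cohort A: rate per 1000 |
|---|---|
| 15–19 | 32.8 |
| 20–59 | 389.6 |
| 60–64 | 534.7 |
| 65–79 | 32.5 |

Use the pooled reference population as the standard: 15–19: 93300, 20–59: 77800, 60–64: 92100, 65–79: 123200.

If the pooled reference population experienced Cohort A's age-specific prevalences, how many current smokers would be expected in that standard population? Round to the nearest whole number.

Expected current smokers = Σ (standard pop × age-specific rate ÷ 1000)
= 93300×32.8/1000 + 77800×389.6/1000 + 92100×534.7/1000 + 123200×32.5/1000
= 3060.24 + 30310.88 + 49245.87 + 4004.00 = 86620.99.

86621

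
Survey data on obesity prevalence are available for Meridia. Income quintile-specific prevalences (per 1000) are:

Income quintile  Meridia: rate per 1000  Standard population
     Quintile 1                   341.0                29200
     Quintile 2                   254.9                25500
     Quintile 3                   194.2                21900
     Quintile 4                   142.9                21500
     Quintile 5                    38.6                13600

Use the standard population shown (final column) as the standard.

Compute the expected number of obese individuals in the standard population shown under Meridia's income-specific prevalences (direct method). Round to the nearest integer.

24307

Expected obese individuals = Σ (standard pop × income-specific rate ÷ 1000)
= 29200×341.0/1000 + 25500×254.9/1000 + 21900×194.2/1000 + 21500×142.9/1000 + 13600×38.6/1000
= 9957.20 + 6499.95 + 4252.98 + 3072.35 + 524.96 = 24307.44.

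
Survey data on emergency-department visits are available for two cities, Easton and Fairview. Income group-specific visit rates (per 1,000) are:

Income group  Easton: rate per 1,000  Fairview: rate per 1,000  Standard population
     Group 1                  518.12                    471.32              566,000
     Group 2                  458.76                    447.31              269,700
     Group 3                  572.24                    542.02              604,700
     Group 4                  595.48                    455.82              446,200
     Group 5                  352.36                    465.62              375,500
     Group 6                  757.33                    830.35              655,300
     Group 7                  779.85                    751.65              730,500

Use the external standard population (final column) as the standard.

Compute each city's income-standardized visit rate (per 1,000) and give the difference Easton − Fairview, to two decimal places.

Standard total = 3,647,900; weights = 0.1552, 0.0739, 0.1658, 0.1223, 0.1029, 0.1796, 0.2003.
Easton: 0.1552×518.12 + 0.0739×458.76 + 0.1658×572.24 + 0.1223×595.48 + 0.1029×352.36 + 0.1796×757.33 + 0.2003×779.85 = 610.4855 per 1,000.
Fairview: 0.1552×471.32 + 0.0739×447.31 + 0.1658×542.02 + 0.1223×455.82 + 0.1029×465.62 + 0.1796×830.35 + 0.2003×751.65 = 599.4139 per 1,000.
Difference = 610.4855 − 599.4139 = 11.0716.

11.07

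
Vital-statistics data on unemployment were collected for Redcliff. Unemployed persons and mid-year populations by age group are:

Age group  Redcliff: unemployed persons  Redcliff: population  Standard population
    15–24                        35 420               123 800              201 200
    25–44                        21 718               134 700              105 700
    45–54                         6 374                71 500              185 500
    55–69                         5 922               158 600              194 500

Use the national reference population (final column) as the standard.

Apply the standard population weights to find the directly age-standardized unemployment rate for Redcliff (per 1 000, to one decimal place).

Age-specific rates per 1 000 for Redcliff: 286.107, 161.232, 89.147, 37.339.
Standard total = 686 900; weights = 0.2929, 0.1539, 0.2701, 0.2832.
Standardized rate: 0.2929×286.107 + 0.1539×161.232 + 0.2701×89.147 + 0.2832×37.339 = 143.2612 per 1 000.

143.3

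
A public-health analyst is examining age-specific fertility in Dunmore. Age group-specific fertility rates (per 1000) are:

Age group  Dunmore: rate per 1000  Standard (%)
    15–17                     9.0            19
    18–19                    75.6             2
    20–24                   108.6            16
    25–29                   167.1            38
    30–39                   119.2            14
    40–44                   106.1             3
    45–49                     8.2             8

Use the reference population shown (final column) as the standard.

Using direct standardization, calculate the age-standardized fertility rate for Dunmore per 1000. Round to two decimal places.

Standard weights: 0.19, 0.02, 0.16, 0.38, 0.14, 0.03, 0.08.
Standardized rate: 0.1900×9.0 + 0.0200×75.6 + 0.1600×108.6 + 0.3800×167.1 + 0.1400×119.2 + 0.0300×106.1 + 0.0800×8.2 = 104.6230 per 1000.

104.62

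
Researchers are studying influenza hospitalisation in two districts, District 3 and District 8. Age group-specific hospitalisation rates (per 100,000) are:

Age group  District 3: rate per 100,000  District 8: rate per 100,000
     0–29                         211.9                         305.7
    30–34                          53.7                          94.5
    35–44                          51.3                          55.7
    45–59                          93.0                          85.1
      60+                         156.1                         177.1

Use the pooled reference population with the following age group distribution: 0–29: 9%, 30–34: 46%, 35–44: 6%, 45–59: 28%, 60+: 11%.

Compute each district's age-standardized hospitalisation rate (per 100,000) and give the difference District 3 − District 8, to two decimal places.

Standard weights: 0.09, 0.46, 0.06, 0.28, 0.11.
District 3: 0.0900×211.9 + 0.4600×53.7 + 0.0600×51.3 + 0.2800×93.0 + 0.1100×156.1 = 90.0620 per 100,000.
District 8: 0.0900×305.7 + 0.4600×94.5 + 0.0600×55.7 + 0.2800×85.1 + 0.1100×177.1 = 117.6340 per 100,000.
Difference = 90.0620 − 117.6340 = -27.5720.

-27.57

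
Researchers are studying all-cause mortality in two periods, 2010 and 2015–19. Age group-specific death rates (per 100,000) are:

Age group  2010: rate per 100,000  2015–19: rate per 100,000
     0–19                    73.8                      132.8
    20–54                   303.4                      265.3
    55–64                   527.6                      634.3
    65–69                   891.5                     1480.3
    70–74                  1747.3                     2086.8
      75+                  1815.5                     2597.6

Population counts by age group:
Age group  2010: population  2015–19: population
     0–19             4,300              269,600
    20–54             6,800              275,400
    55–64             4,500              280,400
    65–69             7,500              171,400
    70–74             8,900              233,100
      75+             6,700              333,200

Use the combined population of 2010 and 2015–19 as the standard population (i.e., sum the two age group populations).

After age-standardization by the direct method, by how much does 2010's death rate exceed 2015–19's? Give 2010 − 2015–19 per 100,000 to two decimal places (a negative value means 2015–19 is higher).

Combined standard total = 1,601,800; weights = 0.1710, 0.1762, 0.1779, 0.1117, 0.1511, 0.2122.
2010: 0.1710×73.8 + 0.1762×303.4 + 0.1779×527.6 + 0.1117×891.5 + 0.1511×1747.3 + 0.2122×1815.5 = 908.7095 per 100,000.
2015–19: 0.1710×132.8 + 0.1762×265.3 + 0.1779×634.3 + 0.1117×1480.3 + 0.1511×2086.8 + 0.2122×2597.6 = 1214.0774 per 100,000.
Difference = 908.7095 − 1214.0774 = -305.3678.

-305.37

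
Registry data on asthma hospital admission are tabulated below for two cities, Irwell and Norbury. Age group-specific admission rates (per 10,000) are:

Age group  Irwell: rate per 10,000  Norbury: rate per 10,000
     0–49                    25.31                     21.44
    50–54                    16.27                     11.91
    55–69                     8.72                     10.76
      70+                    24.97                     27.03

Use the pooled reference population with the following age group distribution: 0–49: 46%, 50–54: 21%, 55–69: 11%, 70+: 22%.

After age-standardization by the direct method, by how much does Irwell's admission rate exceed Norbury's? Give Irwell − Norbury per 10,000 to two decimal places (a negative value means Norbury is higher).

Standard weights: 0.46, 0.21, 0.11, 0.22.
Irwell: 0.4600×25.31 + 0.2100×16.27 + 0.1100×8.72 + 0.2200×24.97 = 21.5119 per 10,000.
Norbury: 0.4600×21.44 + 0.2100×11.91 + 0.1100×10.76 + 0.2200×27.03 = 19.4937 per 10,000.
Difference = 21.5119 − 19.4937 = 2.0182.

2.02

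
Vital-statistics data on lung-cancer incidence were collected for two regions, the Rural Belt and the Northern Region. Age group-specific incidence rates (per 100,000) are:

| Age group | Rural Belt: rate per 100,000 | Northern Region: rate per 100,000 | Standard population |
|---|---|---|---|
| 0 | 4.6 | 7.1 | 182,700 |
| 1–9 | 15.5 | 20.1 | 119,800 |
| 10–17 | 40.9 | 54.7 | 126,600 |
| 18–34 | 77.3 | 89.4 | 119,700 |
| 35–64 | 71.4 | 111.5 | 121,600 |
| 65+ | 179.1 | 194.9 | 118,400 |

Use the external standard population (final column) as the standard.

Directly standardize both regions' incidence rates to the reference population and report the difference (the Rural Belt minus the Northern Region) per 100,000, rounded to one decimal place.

-13.9

Standard total = 788,800; weights = 0.2316, 0.1519, 0.1605, 0.1517, 0.1542, 0.1501.
The Rural Belt: 0.2316×4.6 + 0.1519×15.5 + 0.1605×40.9 + 0.1517×77.3 + 0.1542×71.4 + 0.1501×179.1 = 59.6041 per 100,000.
The Northern Region: 0.2316×7.1 + 0.1519×20.1 + 0.1605×54.7 + 0.1517×89.4 + 0.1542×111.5 + 0.1501×194.9 = 73.4862 per 100,000.
Difference = 59.6041 − 73.4862 = -13.8820.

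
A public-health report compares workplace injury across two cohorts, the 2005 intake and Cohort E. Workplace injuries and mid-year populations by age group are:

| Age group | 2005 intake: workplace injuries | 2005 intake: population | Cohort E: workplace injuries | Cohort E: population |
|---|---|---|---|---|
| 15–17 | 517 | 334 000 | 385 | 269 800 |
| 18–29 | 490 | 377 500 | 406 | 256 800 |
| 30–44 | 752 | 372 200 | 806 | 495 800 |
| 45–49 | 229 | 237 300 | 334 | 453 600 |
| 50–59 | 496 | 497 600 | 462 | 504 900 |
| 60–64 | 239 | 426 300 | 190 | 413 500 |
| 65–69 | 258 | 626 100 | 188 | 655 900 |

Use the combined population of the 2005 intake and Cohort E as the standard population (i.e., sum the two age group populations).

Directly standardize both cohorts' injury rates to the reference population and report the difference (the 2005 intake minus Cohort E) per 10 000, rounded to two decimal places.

1.22

Age-specific rates per 10 000 for the 2005 intake: 15.48, 12.98, 20.20, 9.65, 9.97, 5.61, 4.12.
For Cohort E: 14.27, 15.81, 16.26, 7.36, 9.15, 4.59, 2.87.
Combined standard total = 5 921 300; weights = 0.1020, 0.1071, 0.1466, 0.1167, 0.1693, 0.1418, 0.2165.
The 2005 intake: 0.1020×15.48 + 0.1071×12.98 + 0.1466×20.20 + 0.1167×9.65 + 0.1693×9.97 + 0.1418×5.61 + 0.2165×4.12 = 10.4315 per 10 000.
Cohort E: 0.1020×14.27 + 0.1071×15.81 + 0.1466×16.26 + 0.1167×7.36 + 0.1693×9.15 + 0.1418×4.59 + 0.2165×2.87 = 9.2123 per 10 000.
Difference = 10.4315 − 9.2123 = 1.2191.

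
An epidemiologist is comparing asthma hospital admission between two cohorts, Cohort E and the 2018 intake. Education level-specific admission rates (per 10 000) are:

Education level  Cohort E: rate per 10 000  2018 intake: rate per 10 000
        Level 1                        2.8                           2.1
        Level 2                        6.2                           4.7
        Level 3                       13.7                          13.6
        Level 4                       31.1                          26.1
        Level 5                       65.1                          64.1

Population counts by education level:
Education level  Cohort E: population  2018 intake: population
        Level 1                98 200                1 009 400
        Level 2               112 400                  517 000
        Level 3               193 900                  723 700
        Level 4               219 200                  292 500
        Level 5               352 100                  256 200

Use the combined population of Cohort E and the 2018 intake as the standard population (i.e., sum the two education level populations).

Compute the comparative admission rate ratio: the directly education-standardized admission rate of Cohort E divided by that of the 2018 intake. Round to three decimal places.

1.071

Combined standard total = 3 774 600; weights = 0.2934, 0.1667, 0.2431, 0.1356, 0.1612.
Cohort E: 0.2934×2.8 + 0.1667×6.2 + 0.2431×13.7 + 0.1356×31.1 + 0.1612×65.1 = 19.8932 per 10 000.
The 2018 intake: 0.2934×2.1 + 0.1667×4.7 + 0.2431×13.6 + 0.1356×26.1 + 0.1612×64.1 = 18.5744 per 10 000.
Ratio = 19.8932 ÷ 18.5744 = 1.07100.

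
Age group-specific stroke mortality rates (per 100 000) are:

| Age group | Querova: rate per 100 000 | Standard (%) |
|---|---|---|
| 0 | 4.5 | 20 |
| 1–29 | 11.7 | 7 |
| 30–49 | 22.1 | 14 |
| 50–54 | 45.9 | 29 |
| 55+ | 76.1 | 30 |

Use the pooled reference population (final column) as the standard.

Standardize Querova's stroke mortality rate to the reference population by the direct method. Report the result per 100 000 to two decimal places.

40.95

Standard weights: 0.20, 0.07, 0.14, 0.29, 0.30.
Standardized rate: 0.2000×4.5 + 0.0700×11.7 + 0.1400×22.1 + 0.2900×45.9 + 0.3000×76.1 = 40.9540 per 100 000.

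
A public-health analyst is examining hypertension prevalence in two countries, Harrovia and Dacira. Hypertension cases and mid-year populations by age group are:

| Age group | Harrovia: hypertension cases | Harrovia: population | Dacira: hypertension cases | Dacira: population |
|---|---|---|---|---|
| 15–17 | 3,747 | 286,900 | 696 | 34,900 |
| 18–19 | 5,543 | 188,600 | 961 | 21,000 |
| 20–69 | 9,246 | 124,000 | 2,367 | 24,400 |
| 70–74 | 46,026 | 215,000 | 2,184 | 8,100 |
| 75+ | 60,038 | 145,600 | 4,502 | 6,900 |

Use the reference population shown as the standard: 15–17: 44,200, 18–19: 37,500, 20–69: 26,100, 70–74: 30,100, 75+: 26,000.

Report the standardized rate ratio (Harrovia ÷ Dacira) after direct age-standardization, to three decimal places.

0.688

Age-specific rates per 1,000 for Harrovia: 13.060, 29.390, 74.565, 214.074, 412.349.
For Dacira: 19.943, 45.762, 97.008, 269.630, 652.464.
Standard total = 163,900; weights = 0.2697, 0.2288, 0.1592, 0.1836, 0.1586.
Harrovia: 0.2697×13.060 + 0.2288×29.390 + 0.1592×74.565 + 0.1836×214.074 + 0.1586×412.349 = 126.8471 per 1,000.
Dacira: 0.2697×19.943 + 0.2288×45.762 + 0.1592×97.008 + 0.1836×269.630 + 0.1586×652.464 = 184.3158 per 1,000.
Ratio = 126.8471 ÷ 184.3158 = 0.68821.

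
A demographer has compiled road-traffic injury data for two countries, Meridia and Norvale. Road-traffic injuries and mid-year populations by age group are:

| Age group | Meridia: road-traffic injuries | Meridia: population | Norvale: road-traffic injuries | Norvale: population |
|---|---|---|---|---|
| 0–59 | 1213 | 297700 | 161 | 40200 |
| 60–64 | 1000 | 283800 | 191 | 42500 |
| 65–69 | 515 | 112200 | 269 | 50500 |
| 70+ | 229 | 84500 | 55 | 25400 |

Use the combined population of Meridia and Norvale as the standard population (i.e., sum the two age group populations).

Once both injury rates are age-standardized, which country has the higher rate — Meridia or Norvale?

Age-specific rates per 100000 for Meridia: 407.46, 352.36, 459.00, 271.01.
For Norvale: 400.50, 449.41, 532.67, 216.54.
Combined standard total = 936800; weights = 0.3607, 0.3483, 0.1737, 0.1173.
Meridia: 0.3607×407.46 + 0.3483×352.36 + 0.1737×459.00 + 0.1173×271.01 = 381.2108 per 100000.
Norvale: 0.3607×400.50 + 0.3483×449.41 + 0.1737×532.67 + 0.1173×216.54 = 418.9094 per 100000.

Norvale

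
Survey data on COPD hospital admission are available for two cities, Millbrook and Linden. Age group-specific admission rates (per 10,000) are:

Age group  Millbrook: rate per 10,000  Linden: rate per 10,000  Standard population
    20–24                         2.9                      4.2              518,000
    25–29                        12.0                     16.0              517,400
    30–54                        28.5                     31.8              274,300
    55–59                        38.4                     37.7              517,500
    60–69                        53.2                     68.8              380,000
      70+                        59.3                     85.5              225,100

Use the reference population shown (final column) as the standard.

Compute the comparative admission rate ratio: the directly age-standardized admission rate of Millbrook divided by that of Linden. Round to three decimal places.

0.820

Standard total = 2,432,300; weights = 0.2130, 0.2127, 0.1128, 0.2128, 0.1562, 0.0925.
Millbrook: 0.2130×2.9 + 0.2127×12.0 + 0.1128×28.5 + 0.2128×38.4 + 0.1562×53.2 + 0.0925×59.3 = 28.3538 per 10,000.
Linden: 0.2130×4.2 + 0.2127×16.0 + 0.1128×31.8 + 0.2128×37.7 + 0.1562×68.8 + 0.0925×85.5 = 34.5667 per 10,000.
Ratio = 28.3538 ÷ 34.5667 = 0.82026.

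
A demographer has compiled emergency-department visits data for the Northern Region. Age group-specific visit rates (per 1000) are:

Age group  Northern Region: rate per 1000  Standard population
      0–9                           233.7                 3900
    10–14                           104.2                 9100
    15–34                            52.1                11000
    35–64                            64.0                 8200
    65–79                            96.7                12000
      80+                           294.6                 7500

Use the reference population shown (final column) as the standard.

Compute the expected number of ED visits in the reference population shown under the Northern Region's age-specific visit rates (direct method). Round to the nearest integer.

Expected ED visits = Σ (standard pop × age-specific rate ÷ 1000)
= 3900×233.7/1000 + 9100×104.2/1000 + 11000×52.1/1000 + 8200×64.0/1000 + 12000×96.7/1000 + 7500×294.6/1000
= 911.43 + 948.22 + 573.10 + 524.80 + 1160.40 + 2209.50 = 6327.45.

6327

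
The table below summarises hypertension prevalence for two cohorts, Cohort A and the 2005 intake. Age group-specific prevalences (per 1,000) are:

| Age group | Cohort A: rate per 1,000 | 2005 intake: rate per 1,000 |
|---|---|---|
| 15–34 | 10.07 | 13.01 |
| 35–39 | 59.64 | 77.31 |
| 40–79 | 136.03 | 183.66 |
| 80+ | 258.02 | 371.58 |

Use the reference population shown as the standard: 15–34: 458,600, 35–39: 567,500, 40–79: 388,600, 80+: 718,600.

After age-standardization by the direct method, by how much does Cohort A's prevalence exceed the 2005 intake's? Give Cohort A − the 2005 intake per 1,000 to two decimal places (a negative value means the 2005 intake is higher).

Standard total = 2,133,300; weights = 0.2150, 0.2660, 0.1822, 0.3368.
Cohort A: 0.2150×10.07 + 0.2660×59.64 + 0.1822×136.03 + 0.3368×258.02 = 129.7231 per 1,000.
The 2005 intake: 0.2150×13.01 + 0.2660×77.31 + 0.1822×183.66 + 0.3368×371.58 = 181.9845 per 1,000.
Difference = 129.7231 − 181.9845 = -52.2614.

-52.26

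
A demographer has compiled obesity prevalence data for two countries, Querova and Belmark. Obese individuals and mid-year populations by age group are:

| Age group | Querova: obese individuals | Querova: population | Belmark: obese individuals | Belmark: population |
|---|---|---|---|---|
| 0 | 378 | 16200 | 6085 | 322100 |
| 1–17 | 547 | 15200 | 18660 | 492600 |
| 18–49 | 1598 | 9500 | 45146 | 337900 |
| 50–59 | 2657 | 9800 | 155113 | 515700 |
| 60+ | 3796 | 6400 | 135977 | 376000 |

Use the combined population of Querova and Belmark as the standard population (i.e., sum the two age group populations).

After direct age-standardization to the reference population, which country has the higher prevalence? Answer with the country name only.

Age-specific rates per 1000 for Querova: 23.333, 35.987, 168.211, 271.122, 593.125.
For Belmark: 18.892, 37.881, 133.608, 300.781, 361.641.
Combined standard total = 2101400; weights = 0.1610, 0.2416, 0.1653, 0.2501, 0.1820.
Querova: 0.1610×23.333 + 0.2416×35.987 + 0.1653×168.211 + 0.2501×271.122 + 0.1820×593.125 = 215.9941 per 1000.
Belmark: 0.1610×18.892 + 0.2416×37.881 + 0.1653×133.608 + 0.2501×300.781 + 0.1820×361.641 = 175.3090 per 1000.
The crude rates (157.20 vs 176.58) would put Belmark higher, but that reflects its age composition; once standardized to a common age structure, Querova has the higher underlying rate.

Querova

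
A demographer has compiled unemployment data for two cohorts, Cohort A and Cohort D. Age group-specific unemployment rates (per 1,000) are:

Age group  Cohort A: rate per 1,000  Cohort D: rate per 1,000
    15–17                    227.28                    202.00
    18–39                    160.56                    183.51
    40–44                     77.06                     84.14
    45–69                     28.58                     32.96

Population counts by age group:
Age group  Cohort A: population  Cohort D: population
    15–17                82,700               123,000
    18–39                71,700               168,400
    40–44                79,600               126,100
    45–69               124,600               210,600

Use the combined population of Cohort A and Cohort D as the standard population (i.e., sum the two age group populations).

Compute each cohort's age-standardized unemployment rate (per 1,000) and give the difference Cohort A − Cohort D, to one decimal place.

-3.3

Combined standard total = 986,700; weights = 0.2085, 0.2433, 0.2085, 0.3397.
Cohort A: 0.2085×227.28 + 0.2433×160.56 + 0.2085×77.06 + 0.3397×28.58 = 112.2258 per 1,000.
Cohort D: 0.2085×202.00 + 0.2433×183.51 + 0.2085×84.14 + 0.3397×32.96 = 115.5041 per 1,000.
Difference = 112.2258 − 115.5041 = -3.2783.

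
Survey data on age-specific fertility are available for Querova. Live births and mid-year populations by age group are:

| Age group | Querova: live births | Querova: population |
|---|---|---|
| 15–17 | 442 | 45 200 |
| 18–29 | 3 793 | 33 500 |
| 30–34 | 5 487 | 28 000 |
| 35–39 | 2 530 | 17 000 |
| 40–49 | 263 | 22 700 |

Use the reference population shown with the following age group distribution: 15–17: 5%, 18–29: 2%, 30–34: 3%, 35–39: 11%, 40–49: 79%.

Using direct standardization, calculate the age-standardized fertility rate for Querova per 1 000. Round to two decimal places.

Age-specific rates per 1 000 for Querova: 9.779, 113.224, 195.964, 148.824, 11.586.
Standard weights: 0.05, 0.02, 0.03, 0.11, 0.79.
Standardized rate: 0.0500×9.779 + 0.0200×113.224 + 0.0300×195.964 + 0.1100×148.824 + 0.7900×11.586 = 34.1558 per 1 000.

34.16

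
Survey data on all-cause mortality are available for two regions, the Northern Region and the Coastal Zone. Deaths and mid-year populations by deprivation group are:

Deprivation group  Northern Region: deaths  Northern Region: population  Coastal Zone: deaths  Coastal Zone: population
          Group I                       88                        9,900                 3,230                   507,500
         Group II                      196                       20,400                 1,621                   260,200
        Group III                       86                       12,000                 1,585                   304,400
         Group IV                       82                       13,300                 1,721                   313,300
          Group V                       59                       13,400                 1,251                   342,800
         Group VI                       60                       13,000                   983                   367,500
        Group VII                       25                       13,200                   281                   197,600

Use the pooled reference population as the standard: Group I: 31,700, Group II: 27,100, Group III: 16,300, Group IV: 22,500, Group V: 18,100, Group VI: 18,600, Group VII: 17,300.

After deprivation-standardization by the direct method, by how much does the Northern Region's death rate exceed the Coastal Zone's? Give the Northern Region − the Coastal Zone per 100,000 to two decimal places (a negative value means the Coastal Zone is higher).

182.41

Deprivation-specific rates per 100,000 for the Northern Region: 888.89, 960.78, 716.67, 616.54, 440.30, 461.54, 189.39.
For the Coastal Zone: 636.45, 622.98, 520.70, 549.31, 364.94, 267.48, 142.21.
Standard total = 151,600; weights = 0.2091, 0.1788, 0.1075, 0.1484, 0.1194, 0.1227, 0.1141.
The Northern Region: 0.2091×888.89 + 0.1788×960.78 + 0.1075×716.67 + 0.1484×616.54 + 0.1194×440.30 + 0.1227×461.54 + 0.1141×189.39 = 656.9882 per 100,000.
The Coastal Zone: 0.2091×636.45 + 0.1788×622.98 + 0.1075×520.70 + 0.1484×549.31 + 0.1194×364.94 + 0.1227×267.48 + 0.1141×142.21 = 474.5778 per 100,000.
Difference = 656.9882 − 474.5778 = 182.4104.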